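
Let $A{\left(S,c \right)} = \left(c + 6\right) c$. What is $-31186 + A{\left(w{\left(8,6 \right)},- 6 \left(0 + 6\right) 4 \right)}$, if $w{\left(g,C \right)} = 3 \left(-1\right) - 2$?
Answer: $-11314$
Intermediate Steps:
$w{\left(g,C \right)} = -5$ ($w{\left(g,C \right)} = -3 - 2 = -5$)
$A{\left(S,c \right)} = c \left(6 + c\right)$ ($A{\left(S,c \right)} = \left(6 + c\right) c = c \left(6 + c\right)$)
$-31186 + A{\left(w{\left(8,6 \right)},- 6 \left(0 + 6\right) 4 \right)} = -31186 + - 6 \left(0 + 6\right) 4 \left(6 + - 6 \left(0 + 6\right) 4\right) = -31186 + \left(-6\right) 6 \cdot 4 \left(6 + \left(-6\right) 6 \cdot 4\right) = -31186 + \left(-36\right) 4 \left(6 - 144\right) = -31186 - 144 \left(6 - 144\right) = -31186 - -19872 = -31186 + 19872 = -11314$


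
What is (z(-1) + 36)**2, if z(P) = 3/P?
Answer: 1089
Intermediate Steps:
(z(-1) + 36)**2 = (3/(-1) + 36)**2 = (3*(-1) + 36)**2 = (-3 + 36)**2 = 33**2 = 1089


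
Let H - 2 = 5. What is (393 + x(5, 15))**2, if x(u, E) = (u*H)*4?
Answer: 284089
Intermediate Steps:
H = 7 (H = 2 + 5 = 7)
x(u, E) = 28*u (x(u, E) = (u*7)*4 = (7*u)*4 = 28*u)
(393 + x(5, 15))**2 = (393 + 28*5)**2 = (393 + 140)**2 = 533**2 = 284089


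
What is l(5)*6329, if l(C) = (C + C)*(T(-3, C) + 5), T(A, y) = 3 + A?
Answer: 316450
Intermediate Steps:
l(C) = 10*C (l(C) = (C + C)*((3 - 3) + 5) = (2*C)*(0 + 5) = (2*C)*5 = 10*C)
l(5)*6329 = (10*5)*6329 = 50*6329 = 316450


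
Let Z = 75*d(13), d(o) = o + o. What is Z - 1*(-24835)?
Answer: 26785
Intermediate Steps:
d(o) = 2*o
Z = 1950 (Z = 75*(2*13) = 75*26 = 1950)
Z - 1*(-24835) = 1950 - 1*(-24835) = 1950 + 24835 = 26785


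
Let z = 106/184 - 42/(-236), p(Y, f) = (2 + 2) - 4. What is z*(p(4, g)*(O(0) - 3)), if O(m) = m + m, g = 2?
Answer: 0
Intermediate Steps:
p(Y, f) = 0 (p(Y, f) = 4 - 4 = 0)
O(m) = 2*m
z = 4093/5428 (z = 106*(1/184) - 42*(-1/236) = 53/92 + 21/118 = 4093/5428 ≈ 0.75405)
z*(p(4, g)*(O(0) - 3)) = 4093*(0*(2*0 - 3))/5428 = 4093*(0*(0 - 3))/5428 = 4093*(0*(-3))/5428 = (4093/5428)*0 = 0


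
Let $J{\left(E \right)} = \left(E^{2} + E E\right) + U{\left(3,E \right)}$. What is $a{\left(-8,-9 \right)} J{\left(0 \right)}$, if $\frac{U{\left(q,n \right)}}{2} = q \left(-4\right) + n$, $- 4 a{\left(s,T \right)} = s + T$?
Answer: $-102$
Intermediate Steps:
$a{\left(s,T \right)} = - \frac{T}{4} - \frac{s}{4}$ ($a{\left(s,T \right)} = - \frac{s + T}{4} = - \frac{T + s}{4} = - \frac{T}{4} - \frac{s}{4}$)
$U{\left(q,n \right)} = - 8 q + 2 n$ ($U{\left(q,n \right)} = 2 \left(q \left(-4\right) + n\right) = 2 \left(- 4 q + n\right) = 2 \left(n - 4 q\right) = - 8 q + 2 n$)
$J{\left(E \right)} = -24 + 2 E + 2 E^{2}$ ($J{\left(E \right)} = \left(E^{2} + E E\right) + \left(\left(-8\right) 3 + 2 E\right) = \left(E^{2} + E^{2}\right) + \left(-24 + 2 E\right) = 2 E^{2} + \left(-24 + 2 E\right) = -24 + 2 E + 2 E^{2}$)
$a{\left(-8,-9 \right)} J{\left(0 \right)} = \left(\left(- \frac{1}{4}\right) \left(-9\right) - -2\right) \left(-24 + 2 \cdot 0 + 2 \cdot 0^{2}\right) = \left(\frac{9}{4} + 2\right) \left(-24 + 0 + 2 \cdot 0\right) = \frac{17 \left(-24 + 0 + 0\right)}{4} = \frac{17}{4} \left(-24\right) = -102$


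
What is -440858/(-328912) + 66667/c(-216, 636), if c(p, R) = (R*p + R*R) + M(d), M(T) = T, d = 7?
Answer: 69846325635/43930637912 ≈ 1.5899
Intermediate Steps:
c(p, R) = 7 + R**2 + R*p (c(p, R) = (R*p + R*R) + 7 = (R*p + R**2) + 7 = (R**2 + R*p) + 7 = 7 + R**2 + R*p)
-440858/(-328912) + 66667/c(-216, 636) = -440858/(-328912) + 66667/(7 + 636**2 + 636*(-216)) = -440858*(-1/328912) + 66667/(7 + 404496 - 137376) = 220429/164456 + 66667/267127 = 69846325635/43930637912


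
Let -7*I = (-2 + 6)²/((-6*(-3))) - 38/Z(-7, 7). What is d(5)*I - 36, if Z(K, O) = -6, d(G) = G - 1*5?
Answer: -36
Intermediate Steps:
d(G) = -5 + G (d(G) = G - 5 = -5 + G)
I = -65/63 (I = -((-2 + 6)²/((-6*(-3))) - 38/(-6))/7 = -(4²/18 - 38*(-⅙))/7 = -(16*(1/18) + 19/3)/7 = -(8/9 + 19/3)/7 = -⅐*65/9 = -65/63 ≈ -1.0317)
d(5)*I - 36 = (-5 + 5)*(-65/63) - 36 = 0*(-65/63) - 36 = 0 - 36 = -36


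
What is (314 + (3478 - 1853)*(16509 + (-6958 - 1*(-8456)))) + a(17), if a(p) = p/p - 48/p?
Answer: 497448682/17 ≈ 2.9262e+7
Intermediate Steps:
a(p) = 1 - 48/p
(314 + (3478 - 1853)*(16509 + (-6958 - 1*(-8456)))) + a(17) = (314 + (3478 - 1853)*(16509 + (-6958 - 1*(-8456)))) + (-48 + 17)/17 = (314 + 1625*(16509 + (-6958 + 8456))) + (1/17)*(-31) = (314 + 1625*(16509 + 1498)) - 31/17 = (314 + 1625*18007) - 31/17 = (314 + 29261375) - 31/17 = 29261689 - 31/17 = 497448682/17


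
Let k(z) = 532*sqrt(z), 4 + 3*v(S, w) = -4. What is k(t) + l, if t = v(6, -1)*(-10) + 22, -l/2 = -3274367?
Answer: 6548734 + 532*sqrt(438)/3 ≈ 6.5524e+6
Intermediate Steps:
l = 6548734 (l = -2*(-3274367) = 6548734)
v(S, w) = -8/3 (v(S, w) = -4/3 + (1/3)*(-4) = -4/3 - 4/3 = -8/3)
t = 146/3 (t = -8/3*(-10) + 22 = 80/3 + 22 = 146/3 ≈ 48.667)
k(t) + l = 532*sqrt(146/3) + 6548734 = 532*(sqrt(438)/3) + 6548734 = 532*sqrt(438)/3 + 6548734 = 6548734 + 532*sqrt(438)/3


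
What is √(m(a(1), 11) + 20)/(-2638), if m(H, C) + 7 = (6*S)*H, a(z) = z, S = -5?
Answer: -I*√17/2638 ≈ -0.001563*I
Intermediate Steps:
m(H, C) = -7 - 30*H (m(H, C) = -7 + (6*(-5))*H = -7 - 30*H)
√(m(a(1), 11) + 20)/(-2638) = √((-7 - 30*1) + 20)/(-2638) = √((-7 - 30) + 20)*(-1/2638) = √(-37 + 20)*(-1/2638) = √(-17)*(-1/2638) = (I*√17)*(-1/2638) = -I*√17/2638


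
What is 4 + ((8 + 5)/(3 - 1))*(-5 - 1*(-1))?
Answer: -22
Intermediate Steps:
4 + ((8 + 5)/(3 - 1))*(-5 - 1*(-1)) = 4 + (13/2)*(-5 + 1) = 4 + (13*(1/2))*(-4) = 4 + (13/2)*(-4) = 4 - 26 = -22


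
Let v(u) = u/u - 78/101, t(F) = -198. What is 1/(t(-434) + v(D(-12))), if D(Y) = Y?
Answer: -101/19975 ≈ -0.0050563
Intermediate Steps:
v(u) = 23/101 (v(u) = 1 - 78*1/101 = 1 - 78/101 = 23/101)
1/(t(-434) + v(D(-12))) = 1/(-198 + 23/101) = 1/(-19975/101) = -101/19975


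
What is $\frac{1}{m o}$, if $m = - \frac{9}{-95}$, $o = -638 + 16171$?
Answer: $\frac{95}{139797} \approx 0.00067956$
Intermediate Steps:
$o = 15533$
$m = \frac{9}{95}$ ($m = \left(-9\right) \left(- \frac{1}{95}\right) = \frac{9}{95} \approx 0.094737$)
$\frac{1}{m o} = \frac{1}{\frac{9}{95} \cdot 15533} = \frac{1}{\frac{139797}{95}} = \frac{95}{139797}$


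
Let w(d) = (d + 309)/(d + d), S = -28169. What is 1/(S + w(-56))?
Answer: -112/3155181 ≈ -3.5497e-5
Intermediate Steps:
w(d) = (309 + d)/(2*d) (w(d) = (309 + d)/((2*d)) = (309 + d)*(1/(2*d)) = (309 + d)/(2*d))
1/(S + w(-56)) = 1/(-28169 + (1/2)*(309 - 56)/(-56)) = 1/(-28169 + (1/2)*(-1/56)*253) = 1/(-28169 - 253/112) = 1/(-3155181/112) = -112/3155181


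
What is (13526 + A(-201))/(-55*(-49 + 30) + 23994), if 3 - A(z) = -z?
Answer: 272/511 ≈ 0.53229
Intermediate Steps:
A(z) = 3 + z (A(z) = 3 - (-1)*z = 3 + z)
(13526 + A(-201))/(-55*(-49 + 30) + 23994) = (13526 + (3 - 201))/(-55*(-49 + 30) + 23994) = (13526 - 198)/(-55*(-19) + 23994) = 13328/(1045 + 23994) = 13328/25039 = 13328*(1/25039) = 272/511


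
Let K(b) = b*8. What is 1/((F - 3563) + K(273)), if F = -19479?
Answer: -1/20858 ≈ -4.7943e-5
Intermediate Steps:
K(b) = 8*b
1/((F - 3563) + K(273)) = 1/((-19479 - 3563) + 8*273) = 1/(-23042 + 2184) = 1/(-20858) = -1/20858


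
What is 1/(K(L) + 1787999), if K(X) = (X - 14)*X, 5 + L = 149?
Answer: 1/1806719 ≈ 5.5349e-7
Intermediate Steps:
L = 144 (L = -5 + 149 = 144)
K(X) = X*(-14 + X) (K(X) = (-14 + X)*X = X*(-14 + X))
1/(K(L) + 1787999) = 1/(144*(-14 + 144) + 1787999) = 1/(144*130 + 1787999) = 1/(18720 + 1787999) = 1/1806719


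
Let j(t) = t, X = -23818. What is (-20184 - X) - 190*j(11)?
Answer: 1544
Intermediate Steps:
(-20184 - X) - 190*j(11) = (-20184 - 1*(-23818)) - 190*11 = (-20184 + 23818) - 2090 = 3634 - 2090 = 1544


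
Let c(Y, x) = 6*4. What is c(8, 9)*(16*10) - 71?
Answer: 3769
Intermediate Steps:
c(Y, x) = 24
c(8, 9)*(16*10) - 71 = 24*(16*10) - 71 = 24*160 - 71 = 3840 - 71 = 3769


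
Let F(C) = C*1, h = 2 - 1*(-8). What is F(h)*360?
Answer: 3600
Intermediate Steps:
h = 10 (h = 2 + 8 = 10)
F(C) = C
F(h)*360 = 10*360 = 3600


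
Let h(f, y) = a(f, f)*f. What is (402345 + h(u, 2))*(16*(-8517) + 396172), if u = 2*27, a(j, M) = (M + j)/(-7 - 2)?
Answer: 104401050300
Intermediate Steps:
a(j, M) = -M/9 - j/9 (a(j, M) = (M + j)/(-9) = (M + j)*(-⅑) = -M/9 - j/9)
u = 54
h(f, y) = -2*f²/9 (h(f, y) = (-f/9 - f/9)*f = (-2*f/9)*f = -2*f²/9)
(402345 + h(u, 2))*(16*(-8517) + 396172) = (402345 - 2/9*54²)*(16*(-8517) + 396172) = (402345 - 2/9*2916)*(-136272 + 396172) = (402345 - 648)*259900 = 401697*259900 = 104401050300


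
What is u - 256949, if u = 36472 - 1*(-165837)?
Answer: -54640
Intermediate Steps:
u = 202309 (u = 36472 + 165837 = 202309)
u - 256949 = 202309 - 256949 = -54640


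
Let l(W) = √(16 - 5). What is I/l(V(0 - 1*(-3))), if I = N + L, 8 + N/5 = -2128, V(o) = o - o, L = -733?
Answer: -11413*√11/11 ≈ -3441.1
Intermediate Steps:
V(o) = 0
N = -10680 (N = -40 + 5*(-2128) = -40 - 10640 = -10680)
l(W) = √11
I = -11413 (I = -10680 - 733 = -11413)
I/l(V(0 - 1*(-3))) = -11413*√11/11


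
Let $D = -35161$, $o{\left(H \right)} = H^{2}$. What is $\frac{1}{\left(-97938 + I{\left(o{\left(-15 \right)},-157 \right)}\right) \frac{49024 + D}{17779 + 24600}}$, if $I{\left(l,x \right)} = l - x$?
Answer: $- \frac{42379}{1352418828} \approx -3.1336 \cdot 10^{-5}$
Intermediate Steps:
$\frac{1}{\left(-97938 + I{\left(o{\left(-15 \right)},-157 \right)}\right) \frac{49024 + D}{17779 + 24600}} = \frac{1}{\left(-97938 + \left(\left(-15\right)^{2} - -157\right)\right) \frac{49024 - 35161}{17779 + 24600}} = \frac{1}{\left(-97938 + \left(225 + 157\right)\right) \frac{13863}{42379}} = \frac{1}{\left(-97938 + 382\right) 13863 \cdot \frac{1}{42379}} = \frac{1}{\left(-97556\right) \frac{13863}{42379}} = \left(- \frac{1}{97556}\right) \frac{42379}{13863} = - \frac{42379}{1352418828}$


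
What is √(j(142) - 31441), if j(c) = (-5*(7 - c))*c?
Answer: √64409 ≈ 253.79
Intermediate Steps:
j(c) = c*(-35 + 5*c) (j(c) = (-35 + 5*c)*c = c*(-35 + 5*c))
√(j(142) - 31441) = √(5*142*(-7 + 142) - 31441) = √(5*142*135 - 31441) = √(95850 - 31441) = √64409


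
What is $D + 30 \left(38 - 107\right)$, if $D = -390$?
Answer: $-2460$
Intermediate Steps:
$D + 30 \left(38 - 107\right) = -390 + 30 \left(38 - 107\right) = -390 + 30 \left(-69\right) = -390 - 2070 = -2460$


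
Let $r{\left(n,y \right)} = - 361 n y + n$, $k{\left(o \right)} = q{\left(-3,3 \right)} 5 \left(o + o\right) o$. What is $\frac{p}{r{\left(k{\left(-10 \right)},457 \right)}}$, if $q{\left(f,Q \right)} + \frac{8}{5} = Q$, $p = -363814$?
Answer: $\frac{181907}{115483200} \approx 0.0015752$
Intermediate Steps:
$q{\left(f,Q \right)} = - \frac{8}{5} + Q$
$k{\left(o \right)} = 14 o^{2}$ ($k{\left(o \right)} = \left(- \frac{8}{5} + 3\right) 5 \left(o + o\right) o = \frac{7 \cdot 5 \cdot 2 o}{5} o = \frac{7 \cdot 10 o}{5} o = 14 o o = 14 o^{2}$)
$r{\left(n,y \right)} = n - 361 n y$ ($r{\left(n,y \right)} = - 361 n y + n = n - 361 n y$)
$\frac{p}{r{\left(k{\left(-10 \right)},457 \right)}} = - \frac{363814}{14 \left(-10\right)^{2} \left(1 - 164977\right)} = - \frac{363814}{14 \cdot 100 \left(1 - 164977\right)} = - \frac{363814}{1400 \left(-164976\right)} = - \frac{363814}{-230966400} = \left(-363814\right) \left(- \frac{1}{230966400}\right) = \frac{181907}{115483200}$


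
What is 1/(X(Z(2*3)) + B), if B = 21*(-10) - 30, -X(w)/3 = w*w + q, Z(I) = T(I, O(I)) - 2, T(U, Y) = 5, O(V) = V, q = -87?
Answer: -⅙ ≈ -0.16667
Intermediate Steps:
Z(I) = 3 (Z(I) = 5 - 2 = 3)
X(w) = 261 - 3*w² (X(w) = -3*(w*w - 87) = -3*(w² - 87) = -3*(-87 + w²) = 261 - 3*w²)
B = -240 (B = -210 - 30 = -240)
1/(X(Z(2*3)) + B) = 1/((261 - 3*3²) - 240) = 1/((261 - 3*9) - 240) = 1/((261 - 27) - 240) = 1/(234 - 240) = 1/(-6) = -⅙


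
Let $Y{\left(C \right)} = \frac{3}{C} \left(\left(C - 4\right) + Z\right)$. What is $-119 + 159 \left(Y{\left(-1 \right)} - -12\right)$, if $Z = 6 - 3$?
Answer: $2743$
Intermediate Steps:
$Z = 3$
$Y{\left(C \right)} = \frac{3 \left(-1 + C\right)}{C}$ ($Y{\left(C \right)} = \frac{3}{C} \left(\left(C - 4\right) + 3\right) = \frac{3}{C} \left(\left(-4 + C\right) + 3\right) = \frac{3}{C} \left(-1 + C\right) = \frac{3 \left(-1 + C\right)}{C}$)
$-119 + 159 \left(Y{\left(-1 \right)} - -12\right) = -119 + 159 \left(\left(3 - \frac{3}{-1}\right) - -12\right) = -119 + 159 \left(\left(3 - -3\right) + 12\right) = -119 + 159 \left(\left(3 + 3\right) + 12\right) = -119 + 159 \left(6 + 12\right) = -119 + 159 \cdot 18 = -119 + 2862 = 2743$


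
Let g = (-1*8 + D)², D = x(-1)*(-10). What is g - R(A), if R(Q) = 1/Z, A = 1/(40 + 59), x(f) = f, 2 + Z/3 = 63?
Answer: 731/183 ≈ 3.9945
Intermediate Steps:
Z = 183 (Z = -6 + 3*63 = -6 + 189 = 183)
A = 1/99 ≈ 0.010101
R(Q) = 1/183
D = 10 (D = -1*(-10) = 10)
g = 4 (g = (-1*8 + 10)² = (-8 + 10)² = 2² = 4)
g - R(A) = 4 - 1*1/183 = 4 - 1/183 = 731/183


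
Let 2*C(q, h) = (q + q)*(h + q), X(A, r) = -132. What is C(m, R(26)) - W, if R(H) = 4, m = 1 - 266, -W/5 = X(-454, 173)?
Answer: 68505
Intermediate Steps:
W = 660 (W = -5*(-132) = 660)
m = -265
C(q, h) = q*(h + q) (C(q, h) = ((q + q)*(h + q))/2 = ((2*q)*(h + q))/2 = (2*q*(h + q))/2 = q*(h + q))
C(m, R(26)) - W = -265*(4 - 265) - 1*660 = -265*(-261) - 660 = 69165 - 660 = 68505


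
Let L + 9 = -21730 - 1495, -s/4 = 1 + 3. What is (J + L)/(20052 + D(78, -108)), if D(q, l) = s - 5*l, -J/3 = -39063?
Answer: 93955/20576 ≈ 4.5662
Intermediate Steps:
J = 117189 (J = -3*(-39063) = 117189)
s = -16 (s = -4*(1 + 3) = -4*4 = -16)
L = -23234 (L = -9 + (-21730 - 1495) = -9 - 23225 = -23234)
D(q, l) = -16 - 5*l
(J + L)/(20052 + D(78, -108)) = (117189 - 23234)/(20052 + (-16 - 5*(-108))) = 93955/(20052 + (-16 + 540)) = 93955/(20052 + 524) = 93955/20576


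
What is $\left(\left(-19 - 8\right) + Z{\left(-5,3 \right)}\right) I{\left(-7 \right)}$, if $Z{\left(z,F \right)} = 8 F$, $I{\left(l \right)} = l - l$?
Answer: $0$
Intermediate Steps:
$I{\left(l \right)} = 0$
$\left(\left(-19 - 8\right) + Z{\left(-5,3 \right)}\right) I{\left(-7 \right)} = \left(\left(-19 - 8\right) + 8 \cdot 3\right) 0 = \left(-27 + 24\right) 0 = \left(-3\right) 0 = 0$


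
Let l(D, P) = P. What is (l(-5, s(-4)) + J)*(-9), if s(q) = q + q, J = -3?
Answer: 99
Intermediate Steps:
s(q) = 2*q
(l(-5, s(-4)) + J)*(-9) = (2*(-4) - 3)*(-9) = (-8 - 3)*(-9) = -11*(-9) = 99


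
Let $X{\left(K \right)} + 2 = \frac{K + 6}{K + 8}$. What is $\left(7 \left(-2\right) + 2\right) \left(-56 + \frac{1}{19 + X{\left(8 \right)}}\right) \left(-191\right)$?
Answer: $- \frac{18336000}{143} \approx -1.2822 \cdot 10^{5}$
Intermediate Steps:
$X{\left(K \right)} = -2 + \frac{6 + K}{8 + K}$ ($X{\left(K \right)} = -2 + \frac{K + 6}{K + 8} = -2 + \frac{6 + K}{8 + K}$)
$\left(7 \left(-2\right) + 2\right) \left(-56 + \frac{1}{19 + X{\left(8 \right)}}\right) \left(-191\right) = \left(7 \left(-2\right) + 2\right) \left(-56 + \frac{1}{19 + \frac{-10 - 8}{8 + 8}}\right) \left(-191\right) = \left(-14 + 2\right) \left(-56 + \frac{1}{19 + \frac{-10 - 8}{16}}\right) \left(-191\right) = - 12 \left(-56 + \frac{1}{19 + \frac{1}{16} \left(-18\right)}\right) \left(-191\right) = - 12 \left(-56 + \frac{1}{19 - \frac{9}{8}}\right) \left(-191\right) = - 12 \left(-56 + \frac{1}{\frac{143}{8}}\right) \left(-191\right) = - 12 \left(-56 + \frac{8}{143}\right) \left(-191\right) = \left(-12\right) \left(- \frac{8000}{143}\right) \left(-191\right) = \frac{96000}{143} \left(-191\right) = - \frac{18336000}{143}$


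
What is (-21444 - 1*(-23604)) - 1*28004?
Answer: -25844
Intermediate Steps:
(-21444 - 1*(-23604)) - 1*28004 = (-21444 + 23604) - 28004 = 2160 - 28004 = -25844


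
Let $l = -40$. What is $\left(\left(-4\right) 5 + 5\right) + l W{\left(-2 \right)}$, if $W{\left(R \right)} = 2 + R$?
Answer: $-15$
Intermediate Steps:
$\left(\left(-4\right) 5 + 5\right) + l W{\left(-2 \right)} = \left(\left(-4\right) 5 + 5\right) - 40 \left(2 - 2\right) = \left(-20 + 5\right) - 0 = -15 + 0 = -15$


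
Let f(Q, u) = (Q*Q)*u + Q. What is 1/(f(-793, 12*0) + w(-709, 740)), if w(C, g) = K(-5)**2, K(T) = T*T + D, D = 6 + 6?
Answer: 1/576 ≈ 0.0017361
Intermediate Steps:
D = 12
K(T) = 12 + T**2 (K(T) = T*T + 12 = T**2 + 12 = 12 + T**2)
w(C, g) = 1369 (w(C, g) = (12 + (-5)**2)**2 = (12 + 25)**2 = 37**2 = 1369)
f(Q, u) = Q + u*Q**2 (f(Q, u) = Q**2*u + Q = u*Q**2 + Q = Q + u*Q**2)
1/(f(-793, 12*0) + w(-709, 740)) = 1/(-793*(1 - 9516*0) + 1369) = 1/(-793*(1 - 793*0) + 1369) = 1/(-793*(1 + 0) + 1369) = 1/(-793*1 + 1369) = 1/(-793 + 1369) = 1/576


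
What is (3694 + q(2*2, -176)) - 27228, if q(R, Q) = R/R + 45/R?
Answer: -94087/4 ≈ -23522.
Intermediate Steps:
q(R, Q) = 1 + 45/R
(3694 + q(2*2, -176)) - 27228 = (3694 + (45 + 2*2)/((2*2))) - 27228 = (3694 + (45 + 4)/4) - 27228 = (3694 + (¼)*49) - 27228 = (3694 + 49/4) - 27228 = 14825/4 - 27228 = -94087/4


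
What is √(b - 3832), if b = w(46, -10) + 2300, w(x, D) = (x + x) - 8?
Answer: 2*I*√362 ≈ 38.053*I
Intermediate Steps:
w(x, D) = -8 + 2*x (w(x, D) = 2*x - 8 = -8 + 2*x)
b = 2384 (b = (-8 + 2*46) + 2300 = (-8 + 92) + 2300 = 84 + 2300 = 2384)
√(b - 3832) = √(2384 - 3832) = √(-1448) = 2*I*√362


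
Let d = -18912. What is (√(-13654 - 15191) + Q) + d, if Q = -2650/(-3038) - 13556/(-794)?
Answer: -11393927409/603043 + 3*I*√3205 ≈ -18894.0 + 169.84*I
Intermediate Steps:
Q = 10821807/603043 (Q = -2650*(-1/3038) - 13556*(-1/794) = 1325/1519 + 6778/397 = 10821807/603043 ≈ 17.945)
(√(-13654 - 15191) + Q) + d = (√(-13654 - 15191) + 10821807/603043) - 18912 = (√(-28845) + 10821807/603043) - 18912 = (3*I*√3205 + 10821807/603043) - 18912 = (10821807/603043 + 3*I*√3205) - 18912 = -11393927409/603043 + 3*I*√3205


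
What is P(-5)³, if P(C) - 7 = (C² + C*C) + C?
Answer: 140608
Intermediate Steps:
P(C) = 7 + C + 2*C² (P(C) = 7 + ((C² + C*C) + C) = 7 + ((C² + C²) + C) = 7 + (2*C² + C) = 7 + (C + 2*C²) = 7 + C + 2*C²)
P(-5)³ = (7 - 5 + 2*(-5)²)³ = (7 - 5 + 2*25)³ = (7 - 5 + 50)³ = 52³ = 140608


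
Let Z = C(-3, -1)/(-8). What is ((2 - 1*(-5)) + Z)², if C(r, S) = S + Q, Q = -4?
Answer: 3721/64 ≈ 58.141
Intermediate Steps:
C(r, S) = -4 + S (C(r, S) = S - 4 = -4 + S)
Z = 5/8 (Z = (-4 - 1)/(-8) = -5*(-⅛) = 5/8 ≈ 0.62500)
((2 - 1*(-5)) + Z)² = ((2 - 1*(-5)) + 5/8)² = ((2 + 5) + 5/8)² = (7 + 5/8)² = (61/8)² = 3721/64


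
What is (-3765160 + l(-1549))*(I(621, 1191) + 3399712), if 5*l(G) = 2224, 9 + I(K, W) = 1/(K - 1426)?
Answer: -51515627058508464/4025 ≈ -1.2799e+13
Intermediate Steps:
I(K, W) = -9 + 1/(-1426 + K) (I(K, W) = -9 + 1/(K - 1426) = -9 + 1/(-1426 + K))
l(G) = 2224/5 (l(G) = (⅕)*2224 = 2224/5)
(-3765160 + l(-1549))*(I(621, 1191) + 3399712) = (-3765160 + 2224/5)*((12835 - 9*621)/(-1426 + 621) + 3399712) = -18823576*((12835 - 5589)/(-805) + 3399712)/5 = -18823576*(-1/805*7246 + 3399712)/5 = -18823576*(-7246/805 + 3399712)/5 = -18823576/5*2736760914/805 = -51515627058508464/4025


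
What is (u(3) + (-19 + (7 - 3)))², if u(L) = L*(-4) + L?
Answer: 576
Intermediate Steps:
u(L) = -3*L (u(L) = -4*L + L = -3*L)
(u(3) + (-19 + (7 - 3)))² = (-3*3 + (-19 + (7 - 3)))² = (-9 + (-19 + 4))² = (-9 - 15)² = (-24)² = 576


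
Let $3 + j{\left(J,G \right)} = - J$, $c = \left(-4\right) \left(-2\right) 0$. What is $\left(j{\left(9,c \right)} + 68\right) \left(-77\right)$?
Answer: $-4312$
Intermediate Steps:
$c = 0$ ($c = 8 \cdot 0 = 0$)
$j{\left(J,G \right)} = -3 - J$
$\left(j{\left(9,c \right)} + 68\right) \left(-77\right) = \left(\left(-3 - 9\right) + 68\right) \left(-77\right) = \left(-12 + 68\right) \left(-77\right) = 56 \left(-77\right) = -4312$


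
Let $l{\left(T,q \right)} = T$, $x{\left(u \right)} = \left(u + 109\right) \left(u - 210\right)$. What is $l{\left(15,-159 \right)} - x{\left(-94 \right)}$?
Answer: $4575$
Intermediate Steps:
$x{\left(u \right)} = \left(-210 + u\right) \left(109 + u\right)$ ($x{\left(u \right)} = \left(109 + u\right) \left(-210 + u\right) = \left(-210 + u\right) \left(109 + u\right)$)
$l{\left(15,-159 \right)} - x{\left(-94 \right)} = 15 - \left(-22890 + \left(-94\right)^{2} - -9494\right) = 15 - \left(-22890 + 8836 + 9494\right) = 15 - -4560 = 15 + 4560 = 4575$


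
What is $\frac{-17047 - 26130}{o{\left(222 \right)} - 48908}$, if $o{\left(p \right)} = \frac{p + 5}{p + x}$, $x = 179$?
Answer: $\frac{17313977}{19611881} \approx 0.88283$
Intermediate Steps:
$o{\left(p \right)} = \frac{5 + p}{179 + p}$ ($o{\left(p \right)} = \frac{p + 5}{p + 179} = \frac{5 + p}{179 + p}$)
$\frac{-17047 - 26130}{o{\left(222 \right)} - 48908} = \frac{-17047 - 26130}{\frac{5 + 222}{179 + 222} - 48908} = - \frac{43177}{\frac{1}{401} \cdot 227 - 48908} = - \frac{43177}{\frac{227}{401} - 48908} = - \frac{43177}{- \frac{19611881}{401}} = \left(-43177\right) \left(- \frac{401}{19611881}\right) = \frac{17313977}{19611881}$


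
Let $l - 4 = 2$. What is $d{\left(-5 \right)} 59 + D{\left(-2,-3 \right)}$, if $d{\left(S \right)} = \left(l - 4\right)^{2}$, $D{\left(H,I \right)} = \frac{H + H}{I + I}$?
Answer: $\frac{710}{3} \approx 236.67$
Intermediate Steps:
$l = 6$ ($l = 4 + 2 = 6$)
$D{\left(H,I \right)} = \frac{H}{I}$ ($D{\left(H,I \right)} = \frac{2 H}{2 I} = 2 H \frac{1}{2 I} = \frac{H}{I}$)
$d{\left(S \right)} = 4$ ($d{\left(S \right)} = \left(6 - 4\right)^{2} = 2^{2} = 4$)
$d{\left(-5 \right)} 59 + D{\left(-2,-3 \right)} = 4 \cdot 59 - \frac{2}{-3} = 236 - - \frac{2}{3} = 236 + \frac{2}{3} = \frac{710}{3}$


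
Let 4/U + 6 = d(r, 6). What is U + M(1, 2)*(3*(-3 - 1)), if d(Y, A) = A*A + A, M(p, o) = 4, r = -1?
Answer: -431/9 ≈ -47.889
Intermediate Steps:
d(Y, A) = A + A² (d(Y, A) = A² + A = A + A²)
U = ⅑ (U = 4/(-6 + 6*(1 + 6)) = 4/(-6 + 6*7) = 4/(-6 + 42) = 4/36 = 4*(1/36) = ⅑ ≈ 0.11111)
U + M(1, 2)*(3*(-3 - 1)) = ⅑ + 4*(3*(-3 - 1)) = ⅑ + 4*(3*(-4)) = ⅑ + 4*(-12) = ⅑ - 48 = -431/9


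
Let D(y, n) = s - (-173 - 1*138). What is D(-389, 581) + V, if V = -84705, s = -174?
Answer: -84568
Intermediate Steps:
D(y, n) = 137 (D(y, n) = -174 - (-173 - 1*138) = -174 - (-173 - 138) = -174 - 1*(-311) = -174 + 311 = 137)
D(-389, 581) + V = 137 - 84705 = -84568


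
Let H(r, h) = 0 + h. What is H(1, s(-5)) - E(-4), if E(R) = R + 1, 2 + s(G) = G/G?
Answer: 2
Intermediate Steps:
s(G) = -1 (s(G) = -2 + G/G = -2 + 1 = -1)
H(r, h) = h
E(R) = 1 + R
H(1, s(-5)) - E(-4) = -1 - (1 - 4) = -1 - 1*(-3) = -1 + 3 = 2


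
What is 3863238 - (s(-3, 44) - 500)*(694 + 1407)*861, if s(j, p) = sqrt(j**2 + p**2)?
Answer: 908343738 - 1808961*sqrt(1945) ≈ 8.2856e+8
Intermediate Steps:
3863238 - (s(-3, 44) - 500)*(694 + 1407)*861 = 3863238 - (sqrt((-3)**2 + 44**2) - 500)*(694 + 1407)*861 = 3863238 - (sqrt(9 + 1936) - 500)*2101*861 = 3863238 - (sqrt(1945) - 500)*2101*861 = 3863238 - (-500 + sqrt(1945))*2101*861 = 3863238 - (-1050500 + 2101*sqrt(1945))*861 = 3863238 - (-904480500 + 1808961*sqrt(1945)) = 3863238 + (904480500 - 1808961*sqrt(1945)) = 908343738 - 1808961*sqrt(1945)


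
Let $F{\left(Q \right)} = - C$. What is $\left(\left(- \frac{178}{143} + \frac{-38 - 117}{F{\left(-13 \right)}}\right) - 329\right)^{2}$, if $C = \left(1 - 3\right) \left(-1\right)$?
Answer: $\frac{5225121225}{81796} \approx 63880.0$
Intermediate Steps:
$C = 2$ ($C = \left(-2\right) \left(-1\right) = 2$)
$F{\left(Q \right)} = -2$ ($F{\left(Q \right)} = \left(-1\right) 2 = -2$)
$\left(\left(- \frac{178}{143} + \frac{-38 - 117}{F{\left(-13 \right)}}\right) - 329\right)^{2} = \left(\left(- \frac{178}{143} + \frac{-38 - 117}{-2}\right) - 329\right)^{2} = \left(\left(\left(-178\right) \frac{1}{143} + \left(-38 - 117\right) \left(- \frac{1}{2}\right)\right) - 329\right)^{2} = \left(\left(- \frac{178}{143} - - \frac{155}{2}\right) - 329\right)^{2} = \left(\left(- \frac{178}{143} + \frac{155}{2}\right) - 329\right)^{2} = \left(\frac{21809}{286} - 329\right)^{2} = \left(- \frac{72285}{286}\right)^{2} = \frac{5225121225}{81796}$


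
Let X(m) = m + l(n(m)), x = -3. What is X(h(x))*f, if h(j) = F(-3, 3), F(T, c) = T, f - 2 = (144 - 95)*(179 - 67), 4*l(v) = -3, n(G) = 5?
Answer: -41175/2 ≈ -20588.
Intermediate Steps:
l(v) = -¾ (l(v) = (¼)*(-3) = -¾)
f = 5490 (f = 2 + (144 - 95)*(179 - 67) = 2 + 49*112 = 2 + 5488 = 5490)
h(j) = -3
X(m) = -¾ + m (X(m) = m - ¾ = -¾ + m)
X(h(x))*f = (-¾ - 3)*5490 = -15/4*5490 = -41175/2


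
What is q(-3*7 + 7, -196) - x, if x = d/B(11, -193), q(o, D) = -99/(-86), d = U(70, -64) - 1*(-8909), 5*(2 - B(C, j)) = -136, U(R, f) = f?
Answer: -947224/3139 ≈ -301.76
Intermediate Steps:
B(C, j) = 146/5 (B(C, j) = 2 - 1/5*(-136) = 2 + 136/5 = 146/5)
d = 8845 (d = -64 - 1*(-8909) = -64 + 8909 = 8845)
q(o, D) = 99/86 (q(o, D) = -99*(-1/86) = 99/86)
x = 44225/146 (x = 8845/(146/5) = 8845*(5/146) = 44225/146 ≈ 302.91)
q(-3*7 + 7, -196) - x = 99/86 - 1*44225/146 = 99/86 - 44225/146 = -947224/3139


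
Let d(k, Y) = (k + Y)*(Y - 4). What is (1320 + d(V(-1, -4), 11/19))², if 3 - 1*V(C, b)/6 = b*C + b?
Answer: 205730280625/130321 ≈ 1.5786e+6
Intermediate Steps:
V(C, b) = 18 - 6*b - 6*C*b (V(C, b) = 18 - 6*(b*C + b) = 18 - 6*(C*b + b) = 18 - 6*(b + C*b) = 18 + (-6*b - 6*C*b) = 18 - 6*b - 6*C*b)
d(k, Y) = (-4 + Y)*(Y + k) (d(k, Y) = (Y + k)*(-4 + Y) = (-4 + Y)*(Y + k))
(1320 + d(V(-1, -4), 11/19))² = (1320 + ((11/19)² - 44/19 - 4*(18 - 6*(-4) - 6*(-1)*(-4)) + (11/19)*(18 - 6*(-4) - 6*(-1)*(-4))))² = (1320 + ((11*(1/19))² - 44/19 - 4*(18 + 24 - 24) + (11*(1/19))*(18 + 24 - 24)))² = (1320 + ((11/19)² - 4*11/19 - 4*18 + (11/19)*18))² = (1320 + (121/361 - 44/19 - 72 + 198/19))² = (1320 - 22945/361)² = (453575/361)² = 205730280625/130321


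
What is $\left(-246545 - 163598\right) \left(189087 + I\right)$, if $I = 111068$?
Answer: $-123106472165$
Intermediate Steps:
$\left(-246545 - 163598\right) \left(189087 + I\right) = \left(-246545 - 163598\right) \left(189087 + 111068\right) = \left(-410143\right) 300155 = -123106472165$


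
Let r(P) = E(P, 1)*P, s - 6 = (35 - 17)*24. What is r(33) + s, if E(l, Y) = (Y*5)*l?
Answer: 5883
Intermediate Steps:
s = 438 (s = 6 + (35 - 17)*24 = 6 + 18*24 = 6 + 432 = 438)
E(l, Y) = 5*Y*l (E(l, Y) = (5*Y)*l = 5*Y*l)
r(P) = 5*P² (r(P) = (5*1*P)*P = (5*P)*P = 5*P²)
r(33) + s = 5*33² + 438 = 5*1089 + 438 = 5445 + 438 = 5883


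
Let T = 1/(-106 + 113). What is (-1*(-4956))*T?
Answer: 708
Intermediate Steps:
T = 1/7 ≈ 0.14286
(-1*(-4956))*T = -1*(-4956)*(1/7) = 4956*(1/7) = 708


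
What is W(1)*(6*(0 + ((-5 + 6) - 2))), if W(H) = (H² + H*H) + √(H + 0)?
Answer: -18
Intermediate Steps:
W(H) = √H + 2*H² (W(H) = (H² + H²) + √H = 2*H² + √H = √H + 2*H²)
W(1)*(6*(0 + ((-5 + 6) - 2))) = (√1 + 2*1²)*(6*(0 + ((-5 + 6) - 2))) = (1 + 2*1)*(6*(0 + (1 - 2))) = (1 + 2)*(6*(0 - 1)) = 3*(6*(-1)) = 3*(-6) = -18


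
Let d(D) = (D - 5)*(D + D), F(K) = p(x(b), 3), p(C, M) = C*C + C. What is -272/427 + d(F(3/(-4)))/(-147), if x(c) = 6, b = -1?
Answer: -9300/427 ≈ -21.780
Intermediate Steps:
p(C, M) = C + C² (p(C, M) = C² + C = C + C²)
F(K) = 42 (F(K) = 6*(1 + 6) = 6*7 = 42)
d(D) = 2*D*(-5 + D) (d(D) = (-5 + D)*(2*D) = 2*D*(-5 + D))
-272/427 + d(F(3/(-4)))/(-147) = -272/427 + (2*42*(-5 + 42))/(-147) = -272*1/427 + (2*42*37)*(-1/147) = -272/427 + 3108*(-1/147) = -272/427 - 148/7 = -9300/427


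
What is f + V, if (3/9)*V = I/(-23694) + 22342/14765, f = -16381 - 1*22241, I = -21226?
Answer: -2251510988051/58306985 ≈ -38615.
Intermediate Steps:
f = -38622 (f = -16381 - 22241 = -38622)
V = 421386619/58306985 (V = 3*(-21226/(-23694) + 22342/14765) = 3*(-21226*(-1/23694) + 22342*(1/14765)) = 3*(10613/11847 + 22342/14765) = 3*(421386619/174920955) = 421386619/58306985 ≈ 7.2270)
f + V = -38622 + 421386619/58306985 = -2251510988051/58306985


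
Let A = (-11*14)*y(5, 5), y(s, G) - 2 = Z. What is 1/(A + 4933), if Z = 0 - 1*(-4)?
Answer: 1/4009 ≈ 0.00024944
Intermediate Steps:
Z = 4 (Z = 0 + 4 = 4)
y(s, G) = 6 (y(s, G) = 2 + 4 = 6)
A = -924 (A = -11*14*6 = -154*6 = -924)
1/(A + 4933) = 1/(-924 + 4933) = 1/4009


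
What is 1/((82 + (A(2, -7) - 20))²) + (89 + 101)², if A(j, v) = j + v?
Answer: 117288901/3249 ≈ 36100.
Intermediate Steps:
1/((82 + (A(2, -7) - 20))²) + (89 + 101)² = 1/((82 + ((2 - 7) - 20))²) + (89 + 101)² = 1/((82 + (-5 - 20))²) + 190² = 1/((82 - 25)²) + 36100 = 1/(57²) + 36100 = 1/3249 + 36100 = 117288901/3249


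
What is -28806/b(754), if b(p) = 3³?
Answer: -9602/9 ≈ -1066.9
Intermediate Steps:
b(p) = 27
-28806/b(754) = -28806/27 = -28806*1/27 = -9602/9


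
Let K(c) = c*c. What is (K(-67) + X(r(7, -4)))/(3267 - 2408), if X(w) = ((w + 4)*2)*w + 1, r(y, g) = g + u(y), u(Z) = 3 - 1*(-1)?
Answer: 4490/859 ≈ 5.2270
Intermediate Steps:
K(c) = c**2
u(Z) = 4 (u(Z) = 3 + 1 = 4)
r(y, g) = 4 + g (r(y, g) = g + 4 = 4 + g)
X(w) = 1 + w*(8 + 2*w) (X(w) = ((4 + w)*2)*w + 1 = (8 + 2*w)*w + 1 = w*(8 + 2*w) + 1 = 1 + w*(8 + 2*w))
(K(-67) + X(r(7, -4)))/(3267 - 2408) = ((-67)**2 + (1 + 2*(4 - 4)**2 + 8*(4 - 4)))/(3267 - 2408) = (4489 + (1 + 2*0**2 + 8*0))/859 = (4489 + (1 + 2*0 + 0))*(1/859) = (4489 + (1 + 0 + 0))*(1/859) = (4489 + 1)*(1/859) = 4490*(1/859) = 4490/859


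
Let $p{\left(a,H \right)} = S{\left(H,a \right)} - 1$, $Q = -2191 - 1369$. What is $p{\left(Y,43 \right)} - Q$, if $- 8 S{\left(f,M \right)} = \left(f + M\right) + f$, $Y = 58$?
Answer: $3541$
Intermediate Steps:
$Q = -3560$ ($Q = -2191 - 1369 = -3560$)
$S{\left(f,M \right)} = - \frac{f}{4} - \frac{M}{8}$ ($S{\left(f,M \right)} = - \frac{\left(f + M\right) + f}{8} = - \frac{\left(M + f\right) + f}{8} = - \frac{M + 2 f}{8} = - \frac{f}{4} - \frac{M}{8}$)
$p{\left(a,H \right)} = -1 - \frac{H}{4} - \frac{a}{8}$ ($p{\left(a,H \right)} = \left(- \frac{H}{4} - \frac{a}{8}\right) - 1 = -1 - \frac{H}{4} - \frac{a}{8}$)
$p{\left(Y,43 \right)} - Q = \left(-1 - \frac{43}{4} - \frac{29}{4}\right) - -3560 = \left(-1 - \frac{43}{4} - \frac{29}{4}\right) + 3560 = -19 + 3560 = 3541$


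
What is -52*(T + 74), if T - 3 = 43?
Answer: -6240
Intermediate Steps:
T = 46 (T = 3 + 43 = 46)
-52*(T + 74) = -52*(46 + 74) = -52*120 = -6240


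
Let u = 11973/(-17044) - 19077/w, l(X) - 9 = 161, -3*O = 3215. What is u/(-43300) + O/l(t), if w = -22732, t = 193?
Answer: -674199268655419/106949130565800 ≈ -6.3039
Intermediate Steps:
O = -3215/3 (O = -⅓*3215 = -3215/3 ≈ -1071.7)
l(X) = 170 (l(X) = 9 + 161 = 170)
u = 6622269/48430526 (u = 11973/(-17044) - 19077/(-22732) = 11973*(-1/17044) - 19077*(-1/22732) = -11973/17044 + 19077/22732 = 6622269/48430526 ≈ 0.13674)
u/(-43300) + O/l(t) = (6622269/48430526)/(-43300) - 3215/3/170 = (6622269/48430526)*(-1/43300) - 3215/3*1/170 = -6622269/2097041775800 - 643/102 = -674199268655419/106949130565800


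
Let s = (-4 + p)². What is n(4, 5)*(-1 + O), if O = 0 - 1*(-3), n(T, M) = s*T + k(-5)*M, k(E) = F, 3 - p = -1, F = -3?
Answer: -30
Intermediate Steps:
p = 4 (p = 3 - 1*(-1) = 3 + 1 = 4)
k(E) = -3
s = 0 (s = (-4 + 4)² = 0² = 0)
n(T, M) = -3*M (n(T, M) = 0*T - 3*M = 0 - 3*M = -3*M)
O = 3 (O = 0 + 3 = 3)
n(4, 5)*(-1 + O) = (-3*5)*(-1 + 3) = -15*2 = -30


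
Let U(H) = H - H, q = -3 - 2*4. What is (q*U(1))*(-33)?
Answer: 0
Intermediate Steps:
q = -11 (q = -3 - 8 = -11)
U(H) = 0
(q*U(1))*(-33) = -11*0*(-33) = 0*(-33) = 0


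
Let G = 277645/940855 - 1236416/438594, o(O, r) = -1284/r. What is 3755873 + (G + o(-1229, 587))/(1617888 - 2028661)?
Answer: 37371133725882444388543894/9950052551235977037 ≈ 3.7559e+6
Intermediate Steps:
G = -104151474455/41265335787 (G = 277645*(1/940855) - 1236416*1/438594 = 55529/188171 - 618208/219297 = -104151474455/41265335787 ≈ -2.5239)
3755873 + (G + o(-1229, 587))/(1617888 - 2028661) = 3755873 + (-104151474455/41265335787 - 1284/587)/(1617888 - 2028661) = 3755873 + (-104151474455/41265335787 - 1284*1/587)/(-410773) = 3755873 + (-104151474455/41265335787 - 1284/587)*(-1/410773) = 3755873 - 114121606655593/24222752106969*(-1/410773) = 3755873 + 114121606655593/9950052551235977037 = 37371133725882444388543894/9950052551235977037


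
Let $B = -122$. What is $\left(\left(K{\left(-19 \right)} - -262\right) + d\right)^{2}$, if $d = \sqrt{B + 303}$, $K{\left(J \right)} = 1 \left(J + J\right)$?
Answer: $\left(224 + \sqrt{181}\right)^{2} \approx 56384.0$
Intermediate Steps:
$K{\left(J \right)} = 2 J$ ($K{\left(J \right)} = 1 \cdot 2 J = 2 J$)
$d = \sqrt{181}$ ($d = \sqrt{-122 + 303} = \sqrt{181} \approx 13.454$)
$\left(\left(K{\left(-19 \right)} - -262\right) + d\right)^{2} = \left(\left(2 \left(-19\right) - -262\right) + \sqrt{181}\right)^{2} = \left(\left(-38 + 262\right) + \sqrt{181}\right)^{2} = \left(224 + \sqrt{181}\right)^{2}$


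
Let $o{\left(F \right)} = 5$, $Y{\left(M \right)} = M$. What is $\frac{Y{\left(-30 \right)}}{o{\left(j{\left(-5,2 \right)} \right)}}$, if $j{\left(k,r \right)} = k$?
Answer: $-6$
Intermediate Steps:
$\frac{Y{\left(-30 \right)}}{o{\left(j{\left(-5,2 \right)} \right)}} = - \frac{30}{5} = \left(-30\right) \frac{1}{5} = -6$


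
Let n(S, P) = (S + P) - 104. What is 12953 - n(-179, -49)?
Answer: 13285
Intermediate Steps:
n(S, P) = -104 + P + S (n(S, P) = (P + S) - 104 = -104 + P + S)
12953 - n(-179, -49) = 12953 - (-104 - 49 - 179) = 12953 - 1*(-332) = 12953 + 332 = 13285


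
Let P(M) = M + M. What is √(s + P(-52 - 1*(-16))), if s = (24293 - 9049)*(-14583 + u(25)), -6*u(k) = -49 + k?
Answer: 2*I*√55560587 ≈ 14908.0*I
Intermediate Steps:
u(k) = 49/6 - k/6 (u(k) = -(-49 + k)/6 = 49/6 - k/6)
P(M) = 2*M
s = -222242276 (s = (24293 - 9049)*(-14583 + (49/6 - ⅙*25)) = 15244*(-14583 + (49/6 - 25/6)) = 15244*(-14583 + 4) = 15244*(-14579) = -222242276)
√(s + P(-52 - 1*(-16))) = √(-222242276 + 2*(-52 - 1*(-16))) = √(-222242276 + 2*(-52 + 16)) = √(-222242276 + 2*(-36)) = √(-222242276 - 72) = √(-222242348) = 2*I*√55560587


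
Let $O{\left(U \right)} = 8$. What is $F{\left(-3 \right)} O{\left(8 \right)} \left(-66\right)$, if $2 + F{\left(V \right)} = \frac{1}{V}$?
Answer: $1232$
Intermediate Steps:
$F{\left(V \right)} = -2 + \frac{1}{V}$
$F{\left(-3 \right)} O{\left(8 \right)} \left(-66\right) = \left(-2 + \frac{1}{-3}\right) 8 \left(-66\right) = \left(-2 - \frac{1}{3}\right) 8 \left(-66\right) = \left(- \frac{7}{3}\right) 8 \left(-66\right) = \left(- \frac{56}{3}\right) \left(-66\right) = 1232$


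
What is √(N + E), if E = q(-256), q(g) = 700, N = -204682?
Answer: I*√203982 ≈ 451.64*I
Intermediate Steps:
E = 700
√(N + E) = √(-204682 + 700) = √(-203982) = I*√203982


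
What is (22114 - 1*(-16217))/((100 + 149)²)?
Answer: 4259/6889 ≈ 0.61823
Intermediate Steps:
(22114 - 1*(-16217))/((100 + 149)²) = (22114 + 16217)/(249²) = 38331/62001 = 38331*(1/62001) = 4259/6889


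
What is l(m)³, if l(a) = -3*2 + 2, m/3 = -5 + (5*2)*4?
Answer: -64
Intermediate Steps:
m = 105 (m = 3*(-5 + (5*2)*4) = 3*(-5 + 10*4) = 3*(-5 + 40) = 3*35 = 105)
l(a) = -4 (l(a) = -6 + 2 = -4)
l(m)³ = (-4)³ = -64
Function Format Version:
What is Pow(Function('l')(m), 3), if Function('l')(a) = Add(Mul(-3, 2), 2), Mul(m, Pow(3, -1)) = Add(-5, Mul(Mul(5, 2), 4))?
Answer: -64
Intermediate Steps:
m = 105 (m = Mul(3, Add(-5, Mul(Mul(5, 2), 4))) = Mul(3, Add(-5, Mul(10, 4))) = Mul(3, Add(-5, 40)) = Mul(3, 35) = 105)
Function('l')(a) = -4 (Function('l')(a) = Add(-6, 2) = -4)
Pow(Function('l')(m), 3) = Pow(-4, 3) = -64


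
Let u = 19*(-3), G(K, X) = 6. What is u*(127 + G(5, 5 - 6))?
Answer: -7581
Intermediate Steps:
u = -57
u*(127 + G(5, 5 - 6)) = -57*(127 + 6) = -57*133 = -7581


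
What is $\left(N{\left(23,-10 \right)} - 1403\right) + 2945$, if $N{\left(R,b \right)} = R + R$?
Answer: $1588$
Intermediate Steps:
$N{\left(R,b \right)} = 2 R$
$\left(N{\left(23,-10 \right)} - 1403\right) + 2945 = \left(2 \cdot 23 - 1403\right) + 2945 = \left(46 - 1403\right) + 2945 = -1357 + 2945 = 1588$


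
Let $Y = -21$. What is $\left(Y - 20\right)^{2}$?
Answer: $1681$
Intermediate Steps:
$\left(Y - 20\right)^{2} = \left(-21 - 20\right)^{2} = \left(-41\right)^{2} = 1681$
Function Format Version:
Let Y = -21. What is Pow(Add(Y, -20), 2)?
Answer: 1681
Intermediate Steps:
Pow(Add(Y, -20), 2) = Pow(Add(-21, -20), 2) = Pow(-41, 2) = 1681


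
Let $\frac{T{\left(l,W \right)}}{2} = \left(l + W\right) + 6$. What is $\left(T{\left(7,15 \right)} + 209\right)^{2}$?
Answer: $70225$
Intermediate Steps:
$T{\left(l,W \right)} = 12 + 2 W + 2 l$ ($T{\left(l,W \right)} = 2 \left(\left(l + W\right) + 6\right) = 2 \left(\left(W + l\right) + 6\right) = 2 \left(6 + W + l\right) = 12 + 2 W + 2 l$)
$\left(T{\left(7,15 \right)} + 209\right)^{2} = \left(\left(12 + 2 \cdot 15 + 2 \cdot 7\right) + 209\right)^{2} = \left(\left(12 + 30 + 14\right) + 209\right)^{2} = \left(56 + 209\right)^{2} = 265^{2} = 70225$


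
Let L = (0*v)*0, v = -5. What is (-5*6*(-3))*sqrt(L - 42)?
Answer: 90*I*sqrt(42) ≈ 583.27*I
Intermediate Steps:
L = 0 (L = (0*(-5))*0 = 0*0 = 0)
(-5*6*(-3))*sqrt(L - 42) = (-5*6*(-3))*sqrt(0 - 42) = (-30*(-3))*sqrt(-42) = 90*(I*sqrt(42)) = 90*I*sqrt(42)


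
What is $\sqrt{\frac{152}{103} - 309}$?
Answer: $\frac{5 i \sqrt{130501}}{103} \approx 17.536 i$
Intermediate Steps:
$\sqrt{\frac{152}{103} - 309} = \sqrt{- \frac{31675}{103}} = \frac{5 i \sqrt{130501}}{103}$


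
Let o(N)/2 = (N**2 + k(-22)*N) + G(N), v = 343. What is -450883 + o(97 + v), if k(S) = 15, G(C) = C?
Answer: -49603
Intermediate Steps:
o(N) = 2*N**2 + 32*N (o(N) = 2*((N**2 + 15*N) + N) = 2*(N**2 + 16*N) = 2*N**2 + 32*N)
-450883 + o(97 + v) = -450883 + 2*(97 + 343)*(16 + (97 + 343)) = -450883 + 2*440*(16 + 440) = -450883 + 2*440*456 = -450883 + 401280 = -49603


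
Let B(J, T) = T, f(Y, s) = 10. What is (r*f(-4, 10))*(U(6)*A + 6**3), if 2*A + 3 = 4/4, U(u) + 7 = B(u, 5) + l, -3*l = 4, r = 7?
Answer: 46060/3 ≈ 15353.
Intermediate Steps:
l = -4/3 (l = -1/3*4 = -4/3 ≈ -1.3333)
U(u) = -10/3 (U(u) = -7 + (5 - 4/3) = -7 + 11/3 = -10/3)
A = -1 (A = -3/2 + (4/4)/2 = -3/2 + (4*(1/4))/2 = -3/2 + (1/2)*1 = -3/2 + 1/2 = -1)
(r*f(-4, 10))*(U(6)*A + 6**3) = (7*10)*(-10/3*(-1) + 6**3) = 70*(10/3 + 216) = 70*(658/3) = 46060/3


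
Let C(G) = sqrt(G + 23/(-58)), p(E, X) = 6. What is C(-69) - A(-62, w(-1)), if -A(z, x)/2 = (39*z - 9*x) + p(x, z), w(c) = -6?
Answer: -4716 + 5*I*sqrt(9338)/58 ≈ -4716.0 + 8.3305*I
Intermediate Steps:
A(z, x) = -12 - 78*z + 18*x (A(z, x) = -2*((39*z - 9*x) + 6) = -2*((-9*x + 39*z) + 6) = -2*(6 - 9*x + 39*z) = -12 - 78*z + 18*x)
C(G) = sqrt(-23/58 + G) (C(G) = sqrt(G + 23*(-1/58)) = sqrt(G - 23/58) = sqrt(-23/58 + G))
C(-69) - A(-62, w(-1)) = sqrt(-1334 + 3364*(-69))/58 - (-12 - 78*(-62) + 18*(-6)) = sqrt(-1334 - 232116)/58 - (-12 + 4836 - 108) = sqrt(-233450)/58 - 1*4716 = (5*I*sqrt(9338))/58 - 4716 = 5*I*sqrt(9338)/58 - 4716 = -4716 + 5*I*sqrt(9338)/58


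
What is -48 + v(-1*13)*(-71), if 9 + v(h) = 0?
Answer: 591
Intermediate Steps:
v(h) = -9 (v(h) = -9 + 0 = -9)
-48 + v(-1*13)*(-71) = -48 - 9*(-71) = -48 + 639 = 591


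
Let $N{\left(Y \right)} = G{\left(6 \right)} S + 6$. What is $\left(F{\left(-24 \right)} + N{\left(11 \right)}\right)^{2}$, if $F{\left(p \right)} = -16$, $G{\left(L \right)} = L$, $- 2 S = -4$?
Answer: $4$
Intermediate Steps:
$S = 2$ ($S = \left(- \frac{1}{2}\right) \left(-4\right) = 2$)
$N{\left(Y \right)} = 18$ ($N{\left(Y \right)} = 6 \cdot 2 + 6 = 12 + 6 = 18$)
$\left(F{\left(-24 \right)} + N{\left(11 \right)}\right)^{2} = \left(-16 + 18\right)^{2} = 2^{2} = 4$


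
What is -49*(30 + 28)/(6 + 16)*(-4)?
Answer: 5684/11 ≈ 516.73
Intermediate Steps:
-49*(30 + 28)/(6 + 16)*(-4) = -2842/22*(-4) = -49*29/11*(-4) = -1421/11*(-4) = 5684/11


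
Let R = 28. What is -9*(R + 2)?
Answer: -270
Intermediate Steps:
-9*(R + 2) = -9*(28 + 2) = -9*30 = -270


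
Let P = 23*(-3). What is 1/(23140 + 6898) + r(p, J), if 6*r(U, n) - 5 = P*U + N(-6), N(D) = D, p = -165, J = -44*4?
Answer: 170976299/90114 ≈ 1897.3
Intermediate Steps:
J = -176
P = -69
r(U, n) = -⅙ - 23*U/2 (r(U, n) = ⅚ + (-69*U - 6)/6 = ⅚ + (-6 - 69*U)/6 = ⅚ + (-1 - 23*U/2) = -⅙ - 23*U/2)
1/(23140 + 6898) + r(p, J) = 1/(23140 + 6898) + (-⅙ - 23/2*(-165)) = 1/30038 + (-⅙ + 3795/2) = 1/30038 + 5692/3 = 170976299/90114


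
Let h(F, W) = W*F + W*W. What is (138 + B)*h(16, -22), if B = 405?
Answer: 71676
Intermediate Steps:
h(F, W) = W² + F*W (h(F, W) = F*W + W² = W² + F*W)
(138 + B)*h(16, -22) = (138 + 405)*(-22*(16 - 22)) = 543*(-22*(-6)) = 543*132 = 71676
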